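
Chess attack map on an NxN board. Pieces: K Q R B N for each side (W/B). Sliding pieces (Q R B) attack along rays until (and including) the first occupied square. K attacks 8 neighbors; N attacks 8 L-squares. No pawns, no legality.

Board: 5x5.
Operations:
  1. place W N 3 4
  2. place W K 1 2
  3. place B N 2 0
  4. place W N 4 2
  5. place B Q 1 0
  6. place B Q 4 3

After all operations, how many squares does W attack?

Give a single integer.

Op 1: place WN@(3,4)
Op 2: place WK@(1,2)
Op 3: place BN@(2,0)
Op 4: place WN@(4,2)
Op 5: place BQ@(1,0)
Op 6: place BQ@(4,3)
Per-piece attacks for W:
  WK@(1,2): attacks (1,3) (1,1) (2,2) (0,2) (2,3) (2,1) (0,3) (0,1)
  WN@(3,4): attacks (4,2) (2,2) (1,3)
  WN@(4,2): attacks (3,4) (2,3) (3,0) (2,1)
Union (11 distinct): (0,1) (0,2) (0,3) (1,1) (1,3) (2,1) (2,2) (2,3) (3,0) (3,4) (4,2)

Answer: 11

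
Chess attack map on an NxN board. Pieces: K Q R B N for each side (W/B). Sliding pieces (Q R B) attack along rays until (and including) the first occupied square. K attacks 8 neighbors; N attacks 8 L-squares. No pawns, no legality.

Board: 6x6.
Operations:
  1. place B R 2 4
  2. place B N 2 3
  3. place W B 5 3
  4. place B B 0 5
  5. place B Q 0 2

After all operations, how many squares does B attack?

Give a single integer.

Op 1: place BR@(2,4)
Op 2: place BN@(2,3)
Op 3: place WB@(5,3)
Op 4: place BB@(0,5)
Op 5: place BQ@(0,2)
Per-piece attacks for B:
  BQ@(0,2): attacks (0,3) (0,4) (0,5) (0,1) (0,0) (1,2) (2,2) (3,2) (4,2) (5,2) (1,3) (2,4) (1,1) (2,0) [ray(0,1) blocked at (0,5); ray(1,1) blocked at (2,4)]
  BB@(0,5): attacks (1,4) (2,3) [ray(1,-1) blocked at (2,3)]
  BN@(2,3): attacks (3,5) (4,4) (1,5) (0,4) (3,1) (4,2) (1,1) (0,2)
  BR@(2,4): attacks (2,5) (2,3) (3,4) (4,4) (5,4) (1,4) (0,4) [ray(0,-1) blocked at (2,3)]
Union (24 distinct): (0,0) (0,1) (0,2) (0,3) (0,4) (0,5) (1,1) (1,2) (1,3) (1,4) (1,5) (2,0) (2,2) (2,3) (2,4) (2,5) (3,1) (3,2) (3,4) (3,5) (4,2) (4,4) (5,2) (5,4)

Answer: 24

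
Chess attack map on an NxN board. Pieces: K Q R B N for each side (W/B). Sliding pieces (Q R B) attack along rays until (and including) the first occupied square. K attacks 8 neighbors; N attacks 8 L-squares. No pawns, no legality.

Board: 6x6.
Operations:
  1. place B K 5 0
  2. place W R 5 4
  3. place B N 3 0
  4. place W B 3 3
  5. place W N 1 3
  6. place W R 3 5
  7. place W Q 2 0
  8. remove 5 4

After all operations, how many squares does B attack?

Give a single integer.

Answer: 6

Derivation:
Op 1: place BK@(5,0)
Op 2: place WR@(5,4)
Op 3: place BN@(3,0)
Op 4: place WB@(3,3)
Op 5: place WN@(1,3)
Op 6: place WR@(3,5)
Op 7: place WQ@(2,0)
Op 8: remove (5,4)
Per-piece attacks for B:
  BN@(3,0): attacks (4,2) (5,1) (2,2) (1,1)
  BK@(5,0): attacks (5,1) (4,0) (4,1)
Union (6 distinct): (1,1) (2,2) (4,0) (4,1) (4,2) (5,1)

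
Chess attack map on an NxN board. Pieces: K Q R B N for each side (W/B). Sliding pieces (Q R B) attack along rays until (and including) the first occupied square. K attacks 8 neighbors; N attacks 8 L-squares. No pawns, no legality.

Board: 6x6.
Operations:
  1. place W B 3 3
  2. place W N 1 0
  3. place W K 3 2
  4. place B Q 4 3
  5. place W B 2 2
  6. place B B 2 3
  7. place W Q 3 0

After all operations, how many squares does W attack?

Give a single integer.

Op 1: place WB@(3,3)
Op 2: place WN@(1,0)
Op 3: place WK@(3,2)
Op 4: place BQ@(4,3)
Op 5: place WB@(2,2)
Op 6: place BB@(2,3)
Op 7: place WQ@(3,0)
Per-piece attacks for W:
  WN@(1,0): attacks (2,2) (3,1) (0,2)
  WB@(2,2): attacks (3,3) (3,1) (4,0) (1,3) (0,4) (1,1) (0,0) [ray(1,1) blocked at (3,3)]
  WQ@(3,0): attacks (3,1) (3,2) (4,0) (5,0) (2,0) (1,0) (4,1) (5,2) (2,1) (1,2) (0,3) [ray(0,1) blocked at (3,2); ray(-1,0) blocked at (1,0)]
  WK@(3,2): attacks (3,3) (3,1) (4,2) (2,2) (4,3) (4,1) (2,3) (2,1)
  WB@(3,3): attacks (4,4) (5,5) (4,2) (5,1) (2,4) (1,5) (2,2) [ray(-1,-1) blocked at (2,2)]
Union (26 distinct): (0,0) (0,2) (0,3) (0,4) (1,0) (1,1) (1,2) (1,3) (1,5) (2,0) (2,1) (2,2) (2,3) (2,4) (3,1) (3,2) (3,3) (4,0) (4,1) (4,2) (4,3) (4,4) (5,0) (5,1) (5,2) (5,5)

Answer: 26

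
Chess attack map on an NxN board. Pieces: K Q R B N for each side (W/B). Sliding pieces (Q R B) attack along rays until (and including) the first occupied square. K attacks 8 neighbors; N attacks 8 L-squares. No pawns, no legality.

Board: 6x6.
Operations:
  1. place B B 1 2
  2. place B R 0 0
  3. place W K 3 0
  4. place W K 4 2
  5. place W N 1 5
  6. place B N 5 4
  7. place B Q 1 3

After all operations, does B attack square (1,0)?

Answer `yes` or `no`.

Answer: yes

Derivation:
Op 1: place BB@(1,2)
Op 2: place BR@(0,0)
Op 3: place WK@(3,0)
Op 4: place WK@(4,2)
Op 5: place WN@(1,5)
Op 6: place BN@(5,4)
Op 7: place BQ@(1,3)
Per-piece attacks for B:
  BR@(0,0): attacks (0,1) (0,2) (0,3) (0,4) (0,5) (1,0) (2,0) (3,0) [ray(1,0) blocked at (3,0)]
  BB@(1,2): attacks (2,3) (3,4) (4,5) (2,1) (3,0) (0,3) (0,1) [ray(1,-1) blocked at (3,0)]
  BQ@(1,3): attacks (1,4) (1,5) (1,2) (2,3) (3,3) (4,3) (5,3) (0,3) (2,4) (3,5) (2,2) (3,1) (4,0) (0,4) (0,2) [ray(0,1) blocked at (1,5); ray(0,-1) blocked at (1,2)]
  BN@(5,4): attacks (3,5) (4,2) (3,3)
B attacks (1,0): yes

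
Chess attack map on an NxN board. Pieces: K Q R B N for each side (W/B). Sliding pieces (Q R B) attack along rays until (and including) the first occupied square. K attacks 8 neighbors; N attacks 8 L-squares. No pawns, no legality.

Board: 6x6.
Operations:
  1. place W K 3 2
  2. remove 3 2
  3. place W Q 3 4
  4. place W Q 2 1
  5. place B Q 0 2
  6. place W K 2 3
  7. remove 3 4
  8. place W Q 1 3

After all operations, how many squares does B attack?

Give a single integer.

Answer: 13

Derivation:
Op 1: place WK@(3,2)
Op 2: remove (3,2)
Op 3: place WQ@(3,4)
Op 4: place WQ@(2,1)
Op 5: place BQ@(0,2)
Op 6: place WK@(2,3)
Op 7: remove (3,4)
Op 8: place WQ@(1,3)
Per-piece attacks for B:
  BQ@(0,2): attacks (0,3) (0,4) (0,5) (0,1) (0,0) (1,2) (2,2) (3,2) (4,2) (5,2) (1,3) (1,1) (2,0) [ray(1,1) blocked at (1,3)]
Union (13 distinct): (0,0) (0,1) (0,3) (0,4) (0,5) (1,1) (1,2) (1,3) (2,0) (2,2) (3,2) (4,2) (5,2)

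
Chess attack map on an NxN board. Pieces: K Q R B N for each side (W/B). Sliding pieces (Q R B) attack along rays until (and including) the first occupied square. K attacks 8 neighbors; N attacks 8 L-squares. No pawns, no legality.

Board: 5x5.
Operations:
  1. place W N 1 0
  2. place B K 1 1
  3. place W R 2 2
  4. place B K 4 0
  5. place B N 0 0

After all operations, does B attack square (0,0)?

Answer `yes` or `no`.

Answer: yes

Derivation:
Op 1: place WN@(1,0)
Op 2: place BK@(1,1)
Op 3: place WR@(2,2)
Op 4: place BK@(4,0)
Op 5: place BN@(0,0)
Per-piece attacks for B:
  BN@(0,0): attacks (1,2) (2,1)
  BK@(1,1): attacks (1,2) (1,0) (2,1) (0,1) (2,2) (2,0) (0,2) (0,0)
  BK@(4,0): attacks (4,1) (3,0) (3,1)
B attacks (0,0): yes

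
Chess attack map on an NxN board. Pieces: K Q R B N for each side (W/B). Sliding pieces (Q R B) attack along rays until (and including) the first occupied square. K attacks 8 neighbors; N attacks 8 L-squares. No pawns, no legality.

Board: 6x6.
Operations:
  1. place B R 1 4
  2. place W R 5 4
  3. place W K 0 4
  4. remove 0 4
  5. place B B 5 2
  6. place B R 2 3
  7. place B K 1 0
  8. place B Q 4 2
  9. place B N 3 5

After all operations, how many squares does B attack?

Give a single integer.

Answer: 31

Derivation:
Op 1: place BR@(1,4)
Op 2: place WR@(5,4)
Op 3: place WK@(0,4)
Op 4: remove (0,4)
Op 5: place BB@(5,2)
Op 6: place BR@(2,3)
Op 7: place BK@(1,0)
Op 8: place BQ@(4,2)
Op 9: place BN@(3,5)
Per-piece attacks for B:
  BK@(1,0): attacks (1,1) (2,0) (0,0) (2,1) (0,1)
  BR@(1,4): attacks (1,5) (1,3) (1,2) (1,1) (1,0) (2,4) (3,4) (4,4) (5,4) (0,4) [ray(0,-1) blocked at (1,0); ray(1,0) blocked at (5,4)]
  BR@(2,3): attacks (2,4) (2,5) (2,2) (2,1) (2,0) (3,3) (4,3) (5,3) (1,3) (0,3)
  BN@(3,5): attacks (4,3) (5,4) (2,3) (1,4)
  BQ@(4,2): attacks (4,3) (4,4) (4,5) (4,1) (4,0) (5,2) (3,2) (2,2) (1,2) (0,2) (5,3) (5,1) (3,3) (2,4) (1,5) (3,1) (2,0) [ray(1,0) blocked at (5,2)]
  BB@(5,2): attacks (4,3) (3,4) (2,5) (4,1) (3,0)
Union (31 distinct): (0,0) (0,1) (0,2) (0,3) (0,4) (1,0) (1,1) (1,2) (1,3) (1,4) (1,5) (2,0) (2,1) (2,2) (2,3) (2,4) (2,5) (3,0) (3,1) (3,2) (3,3) (3,4) (4,0) (4,1) (4,3) (4,4) (4,5) (5,1) (5,2) (5,3) (5,4)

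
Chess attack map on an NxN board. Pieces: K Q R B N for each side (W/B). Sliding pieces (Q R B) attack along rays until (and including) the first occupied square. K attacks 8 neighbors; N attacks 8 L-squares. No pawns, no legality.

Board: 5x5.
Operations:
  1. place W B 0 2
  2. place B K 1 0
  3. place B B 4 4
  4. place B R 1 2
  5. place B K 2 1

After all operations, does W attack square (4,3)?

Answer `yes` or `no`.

Answer: no

Derivation:
Op 1: place WB@(0,2)
Op 2: place BK@(1,0)
Op 3: place BB@(4,4)
Op 4: place BR@(1,2)
Op 5: place BK@(2,1)
Per-piece attacks for W:
  WB@(0,2): attacks (1,3) (2,4) (1,1) (2,0)
W attacks (4,3): no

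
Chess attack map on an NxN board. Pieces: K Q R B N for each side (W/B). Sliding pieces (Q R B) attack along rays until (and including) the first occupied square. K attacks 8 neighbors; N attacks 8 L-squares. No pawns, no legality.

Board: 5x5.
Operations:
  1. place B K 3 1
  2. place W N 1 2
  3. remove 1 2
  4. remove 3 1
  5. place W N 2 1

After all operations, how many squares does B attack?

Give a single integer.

Answer: 0

Derivation:
Op 1: place BK@(3,1)
Op 2: place WN@(1,2)
Op 3: remove (1,2)
Op 4: remove (3,1)
Op 5: place WN@(2,1)
Per-piece attacks for B:
Union (0 distinct): (none)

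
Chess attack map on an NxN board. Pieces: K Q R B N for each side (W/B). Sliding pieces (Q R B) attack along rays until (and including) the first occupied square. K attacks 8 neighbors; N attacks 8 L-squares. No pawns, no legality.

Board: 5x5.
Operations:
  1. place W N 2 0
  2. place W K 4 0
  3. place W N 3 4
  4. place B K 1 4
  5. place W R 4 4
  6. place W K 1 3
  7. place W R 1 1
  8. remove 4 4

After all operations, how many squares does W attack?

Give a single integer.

Answer: 17

Derivation:
Op 1: place WN@(2,0)
Op 2: place WK@(4,0)
Op 3: place WN@(3,4)
Op 4: place BK@(1,4)
Op 5: place WR@(4,4)
Op 6: place WK@(1,3)
Op 7: place WR@(1,1)
Op 8: remove (4,4)
Per-piece attacks for W:
  WR@(1,1): attacks (1,2) (1,3) (1,0) (2,1) (3,1) (4,1) (0,1) [ray(0,1) blocked at (1,3)]
  WK@(1,3): attacks (1,4) (1,2) (2,3) (0,3) (2,4) (2,2) (0,4) (0,2)
  WN@(2,0): attacks (3,2) (4,1) (1,2) (0,1)
  WN@(3,4): attacks (4,2) (2,2) (1,3)
  WK@(4,0): attacks (4,1) (3,0) (3,1)
Union (17 distinct): (0,1) (0,2) (0,3) (0,4) (1,0) (1,2) (1,3) (1,4) (2,1) (2,2) (2,3) (2,4) (3,0) (3,1) (3,2) (4,1) (4,2)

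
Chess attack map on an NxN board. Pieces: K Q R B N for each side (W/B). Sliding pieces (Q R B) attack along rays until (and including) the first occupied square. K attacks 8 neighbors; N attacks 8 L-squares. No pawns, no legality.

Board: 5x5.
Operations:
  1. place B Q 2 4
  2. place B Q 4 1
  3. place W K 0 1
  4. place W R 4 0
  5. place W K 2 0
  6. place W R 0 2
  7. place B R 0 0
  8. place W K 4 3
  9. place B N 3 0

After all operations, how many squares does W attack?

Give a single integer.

Op 1: place BQ@(2,4)
Op 2: place BQ@(4,1)
Op 3: place WK@(0,1)
Op 4: place WR@(4,0)
Op 5: place WK@(2,0)
Op 6: place WR@(0,2)
Op 7: place BR@(0,0)
Op 8: place WK@(4,3)
Op 9: place BN@(3,0)
Per-piece attacks for W:
  WK@(0,1): attacks (0,2) (0,0) (1,1) (1,2) (1,0)
  WR@(0,2): attacks (0,3) (0,4) (0,1) (1,2) (2,2) (3,2) (4,2) [ray(0,-1) blocked at (0,1)]
  WK@(2,0): attacks (2,1) (3,0) (1,0) (3,1) (1,1)
  WR@(4,0): attacks (4,1) (3,0) [ray(0,1) blocked at (4,1); ray(-1,0) blocked at (3,0)]
  WK@(4,3): attacks (4,4) (4,2) (3,3) (3,4) (3,2)
Union (18 distinct): (0,0) (0,1) (0,2) (0,3) (0,4) (1,0) (1,1) (1,2) (2,1) (2,2) (3,0) (3,1) (3,2) (3,3) (3,4) (4,1) (4,2) (4,4)

Answer: 18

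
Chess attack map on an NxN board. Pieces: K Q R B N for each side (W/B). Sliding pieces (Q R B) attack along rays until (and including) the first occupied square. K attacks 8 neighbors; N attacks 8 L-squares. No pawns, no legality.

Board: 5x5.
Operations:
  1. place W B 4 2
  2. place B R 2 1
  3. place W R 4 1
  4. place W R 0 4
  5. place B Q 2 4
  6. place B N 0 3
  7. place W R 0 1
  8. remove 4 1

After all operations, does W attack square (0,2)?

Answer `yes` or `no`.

Op 1: place WB@(4,2)
Op 2: place BR@(2,1)
Op 3: place WR@(4,1)
Op 4: place WR@(0,4)
Op 5: place BQ@(2,4)
Op 6: place BN@(0,3)
Op 7: place WR@(0,1)
Op 8: remove (4,1)
Per-piece attacks for W:
  WR@(0,1): attacks (0,2) (0,3) (0,0) (1,1) (2,1) [ray(0,1) blocked at (0,3); ray(1,0) blocked at (2,1)]
  WR@(0,4): attacks (0,3) (1,4) (2,4) [ray(0,-1) blocked at (0,3); ray(1,0) blocked at (2,4)]
  WB@(4,2): attacks (3,3) (2,4) (3,1) (2,0) [ray(-1,1) blocked at (2,4)]
W attacks (0,2): yes

Answer: yes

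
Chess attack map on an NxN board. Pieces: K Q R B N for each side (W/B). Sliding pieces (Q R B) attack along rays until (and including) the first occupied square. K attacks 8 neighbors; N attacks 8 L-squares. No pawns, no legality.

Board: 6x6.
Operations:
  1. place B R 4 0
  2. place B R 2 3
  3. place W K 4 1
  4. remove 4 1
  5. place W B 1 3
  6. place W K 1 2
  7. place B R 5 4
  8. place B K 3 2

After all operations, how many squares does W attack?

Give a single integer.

Op 1: place BR@(4,0)
Op 2: place BR@(2,3)
Op 3: place WK@(4,1)
Op 4: remove (4,1)
Op 5: place WB@(1,3)
Op 6: place WK@(1,2)
Op 7: place BR@(5,4)
Op 8: place BK@(3,2)
Per-piece attacks for W:
  WK@(1,2): attacks (1,3) (1,1) (2,2) (0,2) (2,3) (2,1) (0,3) (0,1)
  WB@(1,3): attacks (2,4) (3,5) (2,2) (3,1) (4,0) (0,4) (0,2) [ray(1,-1) blocked at (4,0)]
Union (13 distinct): (0,1) (0,2) (0,3) (0,4) (1,1) (1,3) (2,1) (2,2) (2,3) (2,4) (3,1) (3,5) (4,0)

Answer: 13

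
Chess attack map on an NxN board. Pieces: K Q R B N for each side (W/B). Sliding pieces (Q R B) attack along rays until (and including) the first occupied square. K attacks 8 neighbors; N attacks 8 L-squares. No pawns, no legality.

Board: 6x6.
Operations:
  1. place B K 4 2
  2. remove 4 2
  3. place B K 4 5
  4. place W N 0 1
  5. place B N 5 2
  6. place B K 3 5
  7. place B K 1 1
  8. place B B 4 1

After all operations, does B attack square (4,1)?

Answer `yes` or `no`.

Op 1: place BK@(4,2)
Op 2: remove (4,2)
Op 3: place BK@(4,5)
Op 4: place WN@(0,1)
Op 5: place BN@(5,2)
Op 6: place BK@(3,5)
Op 7: place BK@(1,1)
Op 8: place BB@(4,1)
Per-piece attacks for B:
  BK@(1,1): attacks (1,2) (1,0) (2,1) (0,1) (2,2) (2,0) (0,2) (0,0)
  BK@(3,5): attacks (3,4) (4,5) (2,5) (4,4) (2,4)
  BB@(4,1): attacks (5,2) (5,0) (3,2) (2,3) (1,4) (0,5) (3,0) [ray(1,1) blocked at (5,2)]
  BK@(4,5): attacks (4,4) (5,5) (3,5) (5,4) (3,4)
  BN@(5,2): attacks (4,4) (3,3) (4,0) (3,1)
B attacks (4,1): no

Answer: no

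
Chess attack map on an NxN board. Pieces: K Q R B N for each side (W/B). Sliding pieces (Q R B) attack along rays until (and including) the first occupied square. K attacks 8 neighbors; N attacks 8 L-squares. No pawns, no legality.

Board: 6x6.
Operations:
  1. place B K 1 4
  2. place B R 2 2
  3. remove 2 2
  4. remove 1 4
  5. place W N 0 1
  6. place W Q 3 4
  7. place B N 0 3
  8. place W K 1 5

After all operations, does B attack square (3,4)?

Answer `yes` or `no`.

Answer: no

Derivation:
Op 1: place BK@(1,4)
Op 2: place BR@(2,2)
Op 3: remove (2,2)
Op 4: remove (1,4)
Op 5: place WN@(0,1)
Op 6: place WQ@(3,4)
Op 7: place BN@(0,3)
Op 8: place WK@(1,5)
Per-piece attacks for B:
  BN@(0,3): attacks (1,5) (2,4) (1,1) (2,2)
B attacks (3,4): no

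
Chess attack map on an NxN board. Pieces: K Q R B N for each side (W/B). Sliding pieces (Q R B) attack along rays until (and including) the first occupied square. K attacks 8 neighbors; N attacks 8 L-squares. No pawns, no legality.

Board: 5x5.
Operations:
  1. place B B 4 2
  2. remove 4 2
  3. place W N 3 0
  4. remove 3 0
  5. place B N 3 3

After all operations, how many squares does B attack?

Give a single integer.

Op 1: place BB@(4,2)
Op 2: remove (4,2)
Op 3: place WN@(3,0)
Op 4: remove (3,0)
Op 5: place BN@(3,3)
Per-piece attacks for B:
  BN@(3,3): attacks (1,4) (4,1) (2,1) (1,2)
Union (4 distinct): (1,2) (1,4) (2,1) (4,1)

Answer: 4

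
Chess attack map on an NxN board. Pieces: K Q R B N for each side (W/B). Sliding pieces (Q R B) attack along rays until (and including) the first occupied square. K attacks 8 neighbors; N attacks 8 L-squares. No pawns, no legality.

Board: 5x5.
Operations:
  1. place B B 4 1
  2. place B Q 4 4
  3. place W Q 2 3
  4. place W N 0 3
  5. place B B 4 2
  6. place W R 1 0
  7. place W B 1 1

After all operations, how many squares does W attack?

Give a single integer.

Op 1: place BB@(4,1)
Op 2: place BQ@(4,4)
Op 3: place WQ@(2,3)
Op 4: place WN@(0,3)
Op 5: place BB@(4,2)
Op 6: place WR@(1,0)
Op 7: place WB@(1,1)
Per-piece attacks for W:
  WN@(0,3): attacks (2,4) (1,1) (2,2)
  WR@(1,0): attacks (1,1) (2,0) (3,0) (4,0) (0,0) [ray(0,1) blocked at (1,1)]
  WB@(1,1): attacks (2,2) (3,3) (4,4) (2,0) (0,2) (0,0) [ray(1,1) blocked at (4,4)]
  WQ@(2,3): attacks (2,4) (2,2) (2,1) (2,0) (3,3) (4,3) (1,3) (0,3) (3,4) (3,2) (4,1) (1,4) (1,2) (0,1) [ray(-1,0) blocked at (0,3); ray(1,-1) blocked at (4,1)]
Union (20 distinct): (0,0) (0,1) (0,2) (0,3) (1,1) (1,2) (1,3) (1,4) (2,0) (2,1) (2,2) (2,4) (3,0) (3,2) (3,3) (3,4) (4,0) (4,1) (4,3) (4,4)

Answer: 20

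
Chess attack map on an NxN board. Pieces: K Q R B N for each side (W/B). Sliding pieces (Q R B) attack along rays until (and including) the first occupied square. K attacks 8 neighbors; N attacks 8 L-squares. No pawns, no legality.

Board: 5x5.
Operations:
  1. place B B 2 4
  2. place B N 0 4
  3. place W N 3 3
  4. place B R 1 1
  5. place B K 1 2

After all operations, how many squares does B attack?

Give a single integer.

Op 1: place BB@(2,4)
Op 2: place BN@(0,4)
Op 3: place WN@(3,3)
Op 4: place BR@(1,1)
Op 5: place BK@(1,2)
Per-piece attacks for B:
  BN@(0,4): attacks (1,2) (2,3)
  BR@(1,1): attacks (1,2) (1,0) (2,1) (3,1) (4,1) (0,1) [ray(0,1) blocked at (1,2)]
  BK@(1,2): attacks (1,3) (1,1) (2,2) (0,2) (2,3) (2,1) (0,3) (0,1)
  BB@(2,4): attacks (3,3) (1,3) (0,2) [ray(1,-1) blocked at (3,3)]
Union (13 distinct): (0,1) (0,2) (0,3) (1,0) (1,1) (1,2) (1,3) (2,1) (2,2) (2,3) (3,1) (3,3) (4,1)

Answer: 13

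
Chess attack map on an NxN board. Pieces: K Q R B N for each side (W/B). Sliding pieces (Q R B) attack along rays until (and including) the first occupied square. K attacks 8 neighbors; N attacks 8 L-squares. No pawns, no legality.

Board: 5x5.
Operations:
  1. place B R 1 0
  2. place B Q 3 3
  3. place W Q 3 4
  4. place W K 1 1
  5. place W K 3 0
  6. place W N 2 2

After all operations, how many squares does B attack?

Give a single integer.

Answer: 15

Derivation:
Op 1: place BR@(1,0)
Op 2: place BQ@(3,3)
Op 3: place WQ@(3,4)
Op 4: place WK@(1,1)
Op 5: place WK@(3,0)
Op 6: place WN@(2,2)
Per-piece attacks for B:
  BR@(1,0): attacks (1,1) (2,0) (3,0) (0,0) [ray(0,1) blocked at (1,1); ray(1,0) blocked at (3,0)]
  BQ@(3,3): attacks (3,4) (3,2) (3,1) (3,0) (4,3) (2,3) (1,3) (0,3) (4,4) (4,2) (2,4) (2,2) [ray(0,1) blocked at (3,4); ray(0,-1) blocked at (3,0); ray(-1,-1) blocked at (2,2)]
Union (15 distinct): (0,0) (0,3) (1,1) (1,3) (2,0) (2,2) (2,3) (2,4) (3,0) (3,1) (3,2) (3,4) (4,2) (4,3) (4,4)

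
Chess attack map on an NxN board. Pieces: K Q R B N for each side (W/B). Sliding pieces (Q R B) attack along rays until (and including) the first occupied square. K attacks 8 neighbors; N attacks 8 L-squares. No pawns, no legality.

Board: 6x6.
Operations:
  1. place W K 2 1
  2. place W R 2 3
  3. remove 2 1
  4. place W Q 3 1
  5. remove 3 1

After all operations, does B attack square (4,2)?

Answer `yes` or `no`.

Answer: no

Derivation:
Op 1: place WK@(2,1)
Op 2: place WR@(2,3)
Op 3: remove (2,1)
Op 4: place WQ@(3,1)
Op 5: remove (3,1)
Per-piece attacks for B:
B attacks (4,2): no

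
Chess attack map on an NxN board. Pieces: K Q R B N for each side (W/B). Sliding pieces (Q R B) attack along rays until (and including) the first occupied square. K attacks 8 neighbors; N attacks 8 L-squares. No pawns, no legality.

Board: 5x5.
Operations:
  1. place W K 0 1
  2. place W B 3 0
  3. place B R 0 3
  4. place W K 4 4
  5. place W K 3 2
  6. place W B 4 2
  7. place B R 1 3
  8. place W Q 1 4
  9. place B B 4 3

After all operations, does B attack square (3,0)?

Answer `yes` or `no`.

Op 1: place WK@(0,1)
Op 2: place WB@(3,0)
Op 3: place BR@(0,3)
Op 4: place WK@(4,4)
Op 5: place WK@(3,2)
Op 6: place WB@(4,2)
Op 7: place BR@(1,3)
Op 8: place WQ@(1,4)
Op 9: place BB@(4,3)
Per-piece attacks for B:
  BR@(0,3): attacks (0,4) (0,2) (0,1) (1,3) [ray(0,-1) blocked at (0,1); ray(1,0) blocked at (1,3)]
  BR@(1,3): attacks (1,4) (1,2) (1,1) (1,0) (2,3) (3,3) (4,3) (0,3) [ray(0,1) blocked at (1,4); ray(1,0) blocked at (4,3); ray(-1,0) blocked at (0,3)]
  BB@(4,3): attacks (3,4) (3,2) [ray(-1,-1) blocked at (3,2)]
B attacks (3,0): no

Answer: no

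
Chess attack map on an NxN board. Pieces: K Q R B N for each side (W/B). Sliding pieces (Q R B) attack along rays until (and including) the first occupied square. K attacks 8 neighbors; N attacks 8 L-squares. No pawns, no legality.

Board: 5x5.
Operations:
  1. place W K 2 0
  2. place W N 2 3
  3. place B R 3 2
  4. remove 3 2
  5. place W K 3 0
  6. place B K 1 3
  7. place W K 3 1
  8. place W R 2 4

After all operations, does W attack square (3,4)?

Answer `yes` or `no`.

Answer: yes

Derivation:
Op 1: place WK@(2,0)
Op 2: place WN@(2,3)
Op 3: place BR@(3,2)
Op 4: remove (3,2)
Op 5: place WK@(3,0)
Op 6: place BK@(1,3)
Op 7: place WK@(3,1)
Op 8: place WR@(2,4)
Per-piece attacks for W:
  WK@(2,0): attacks (2,1) (3,0) (1,0) (3,1) (1,1)
  WN@(2,3): attacks (4,4) (0,4) (3,1) (4,2) (1,1) (0,2)
  WR@(2,4): attacks (2,3) (3,4) (4,4) (1,4) (0,4) [ray(0,-1) blocked at (2,3)]
  WK@(3,0): attacks (3,1) (4,0) (2,0) (4,1) (2,1)
  WK@(3,1): attacks (3,2) (3,0) (4,1) (2,1) (4,2) (4,0) (2,2) (2,0)
W attacks (3,4): yes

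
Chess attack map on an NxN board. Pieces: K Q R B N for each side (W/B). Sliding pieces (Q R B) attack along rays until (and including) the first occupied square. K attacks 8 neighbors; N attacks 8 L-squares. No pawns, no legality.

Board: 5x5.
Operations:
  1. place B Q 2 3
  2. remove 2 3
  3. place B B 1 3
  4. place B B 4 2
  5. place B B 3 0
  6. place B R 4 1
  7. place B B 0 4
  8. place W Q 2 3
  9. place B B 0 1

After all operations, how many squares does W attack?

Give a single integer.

Answer: 13

Derivation:
Op 1: place BQ@(2,3)
Op 2: remove (2,3)
Op 3: place BB@(1,3)
Op 4: place BB@(4,2)
Op 5: place BB@(3,0)
Op 6: place BR@(4,1)
Op 7: place BB@(0,4)
Op 8: place WQ@(2,3)
Op 9: place BB@(0,1)
Per-piece attacks for W:
  WQ@(2,3): attacks (2,4) (2,2) (2,1) (2,0) (3,3) (4,3) (1,3) (3,4) (3,2) (4,1) (1,4) (1,2) (0,1) [ray(-1,0) blocked at (1,3); ray(1,-1) blocked at (4,1); ray(-1,-1) blocked at (0,1)]
Union (13 distinct): (0,1) (1,2) (1,3) (1,4) (2,0) (2,1) (2,2) (2,4) (3,2) (3,3) (3,4) (4,1) (4,3)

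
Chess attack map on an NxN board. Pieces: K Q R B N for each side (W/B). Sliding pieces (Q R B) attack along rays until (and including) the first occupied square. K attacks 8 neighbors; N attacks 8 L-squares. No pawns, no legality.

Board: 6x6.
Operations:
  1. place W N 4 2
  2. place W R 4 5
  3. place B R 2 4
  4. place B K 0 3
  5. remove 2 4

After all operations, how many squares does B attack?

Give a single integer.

Answer: 5

Derivation:
Op 1: place WN@(4,2)
Op 2: place WR@(4,5)
Op 3: place BR@(2,4)
Op 4: place BK@(0,3)
Op 5: remove (2,4)
Per-piece attacks for B:
  BK@(0,3): attacks (0,4) (0,2) (1,3) (1,4) (1,2)
Union (5 distinct): (0,2) (0,4) (1,2) (1,3) (1,4)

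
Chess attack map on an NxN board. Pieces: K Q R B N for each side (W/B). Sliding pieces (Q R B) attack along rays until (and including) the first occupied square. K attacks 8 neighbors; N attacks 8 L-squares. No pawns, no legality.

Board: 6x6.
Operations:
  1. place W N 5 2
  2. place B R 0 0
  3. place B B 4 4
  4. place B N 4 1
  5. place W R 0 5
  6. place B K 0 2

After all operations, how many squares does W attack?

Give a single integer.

Op 1: place WN@(5,2)
Op 2: place BR@(0,0)
Op 3: place BB@(4,4)
Op 4: place BN@(4,1)
Op 5: place WR@(0,5)
Op 6: place BK@(0,2)
Per-piece attacks for W:
  WR@(0,5): attacks (0,4) (0,3) (0,2) (1,5) (2,5) (3,5) (4,5) (5,5) [ray(0,-1) blocked at (0,2)]
  WN@(5,2): attacks (4,4) (3,3) (4,0) (3,1)
Union (12 distinct): (0,2) (0,3) (0,4) (1,5) (2,5) (3,1) (3,3) (3,5) (4,0) (4,4) (4,5) (5,5)

Answer: 12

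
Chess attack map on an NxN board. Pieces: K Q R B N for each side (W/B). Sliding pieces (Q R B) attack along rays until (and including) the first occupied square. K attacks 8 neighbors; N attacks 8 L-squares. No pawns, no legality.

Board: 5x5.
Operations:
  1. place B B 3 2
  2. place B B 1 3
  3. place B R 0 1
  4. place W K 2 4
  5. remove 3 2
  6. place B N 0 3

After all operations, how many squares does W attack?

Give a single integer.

Op 1: place BB@(3,2)
Op 2: place BB@(1,3)
Op 3: place BR@(0,1)
Op 4: place WK@(2,4)
Op 5: remove (3,2)
Op 6: place BN@(0,3)
Per-piece attacks for W:
  WK@(2,4): attacks (2,3) (3,4) (1,4) (3,3) (1,3)
Union (5 distinct): (1,3) (1,4) (2,3) (3,3) (3,4)

Answer: 5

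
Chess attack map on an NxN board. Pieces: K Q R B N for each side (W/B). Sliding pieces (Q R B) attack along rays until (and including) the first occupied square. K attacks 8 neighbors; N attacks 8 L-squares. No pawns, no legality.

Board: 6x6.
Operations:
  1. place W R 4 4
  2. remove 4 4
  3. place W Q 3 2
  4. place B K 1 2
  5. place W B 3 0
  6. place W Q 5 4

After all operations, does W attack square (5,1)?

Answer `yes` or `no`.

Answer: yes

Derivation:
Op 1: place WR@(4,4)
Op 2: remove (4,4)
Op 3: place WQ@(3,2)
Op 4: place BK@(1,2)
Op 5: place WB@(3,0)
Op 6: place WQ@(5,4)
Per-piece attacks for W:
  WB@(3,0): attacks (4,1) (5,2) (2,1) (1,2) [ray(-1,1) blocked at (1,2)]
  WQ@(3,2): attacks (3,3) (3,4) (3,5) (3,1) (3,0) (4,2) (5,2) (2,2) (1,2) (4,3) (5,4) (4,1) (5,0) (2,3) (1,4) (0,5) (2,1) (1,0) [ray(0,-1) blocked at (3,0); ray(-1,0) blocked at (1,2); ray(1,1) blocked at (5,4)]
  WQ@(5,4): attacks (5,5) (5,3) (5,2) (5,1) (5,0) (4,4) (3,4) (2,4) (1,4) (0,4) (4,5) (4,3) (3,2) [ray(-1,-1) blocked at (3,2)]
W attacks (5,1): yes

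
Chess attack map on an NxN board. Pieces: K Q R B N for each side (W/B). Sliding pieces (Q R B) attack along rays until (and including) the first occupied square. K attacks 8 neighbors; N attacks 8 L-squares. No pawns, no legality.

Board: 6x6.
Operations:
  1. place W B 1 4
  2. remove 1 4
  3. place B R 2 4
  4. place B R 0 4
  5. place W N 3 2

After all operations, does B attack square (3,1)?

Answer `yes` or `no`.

Answer: no

Derivation:
Op 1: place WB@(1,4)
Op 2: remove (1,4)
Op 3: place BR@(2,4)
Op 4: place BR@(0,4)
Op 5: place WN@(3,2)
Per-piece attacks for B:
  BR@(0,4): attacks (0,5) (0,3) (0,2) (0,1) (0,0) (1,4) (2,4) [ray(1,0) blocked at (2,4)]
  BR@(2,4): attacks (2,5) (2,3) (2,2) (2,1) (2,0) (3,4) (4,4) (5,4) (1,4) (0,4) [ray(-1,0) blocked at (0,4)]
B attacks (3,1): no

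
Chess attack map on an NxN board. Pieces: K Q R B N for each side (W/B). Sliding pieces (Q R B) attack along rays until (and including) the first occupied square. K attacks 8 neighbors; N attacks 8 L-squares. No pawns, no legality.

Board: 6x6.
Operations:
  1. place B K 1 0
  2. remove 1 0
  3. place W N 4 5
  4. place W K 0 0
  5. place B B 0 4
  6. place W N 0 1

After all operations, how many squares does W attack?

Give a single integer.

Op 1: place BK@(1,0)
Op 2: remove (1,0)
Op 3: place WN@(4,5)
Op 4: place WK@(0,0)
Op 5: place BB@(0,4)
Op 6: place WN@(0,1)
Per-piece attacks for W:
  WK@(0,0): attacks (0,1) (1,0) (1,1)
  WN@(0,1): attacks (1,3) (2,2) (2,0)
  WN@(4,5): attacks (5,3) (3,3) (2,4)
Union (9 distinct): (0,1) (1,0) (1,1) (1,3) (2,0) (2,2) (2,4) (3,3) (5,3)

Answer: 9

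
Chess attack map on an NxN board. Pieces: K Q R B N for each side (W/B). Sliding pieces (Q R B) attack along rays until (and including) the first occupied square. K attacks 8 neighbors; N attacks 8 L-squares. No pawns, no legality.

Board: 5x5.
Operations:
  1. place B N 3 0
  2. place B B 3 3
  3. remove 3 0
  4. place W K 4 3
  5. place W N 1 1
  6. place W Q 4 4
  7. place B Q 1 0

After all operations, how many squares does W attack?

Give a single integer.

Answer: 12

Derivation:
Op 1: place BN@(3,0)
Op 2: place BB@(3,3)
Op 3: remove (3,0)
Op 4: place WK@(4,3)
Op 5: place WN@(1,1)
Op 6: place WQ@(4,4)
Op 7: place BQ@(1,0)
Per-piece attacks for W:
  WN@(1,1): attacks (2,3) (3,2) (0,3) (3,0)
  WK@(4,3): attacks (4,4) (4,2) (3,3) (3,4) (3,2)
  WQ@(4,4): attacks (4,3) (3,4) (2,4) (1,4) (0,4) (3,3) [ray(0,-1) blocked at (4,3); ray(-1,-1) blocked at (3,3)]
Union (12 distinct): (0,3) (0,4) (1,4) (2,3) (2,4) (3,0) (3,2) (3,3) (3,4) (4,2) (4,3) (4,4)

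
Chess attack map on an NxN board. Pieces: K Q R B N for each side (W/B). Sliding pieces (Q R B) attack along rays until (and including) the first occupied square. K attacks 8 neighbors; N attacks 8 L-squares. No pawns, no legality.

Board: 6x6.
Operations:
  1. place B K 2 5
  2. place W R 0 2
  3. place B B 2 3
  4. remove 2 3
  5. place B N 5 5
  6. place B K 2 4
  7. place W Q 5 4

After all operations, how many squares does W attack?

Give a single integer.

Answer: 21

Derivation:
Op 1: place BK@(2,5)
Op 2: place WR@(0,2)
Op 3: place BB@(2,3)
Op 4: remove (2,3)
Op 5: place BN@(5,5)
Op 6: place BK@(2,4)
Op 7: place WQ@(5,4)
Per-piece attacks for W:
  WR@(0,2): attacks (0,3) (0,4) (0,5) (0,1) (0,0) (1,2) (2,2) (3,2) (4,2) (5,2)
  WQ@(5,4): attacks (5,5) (5,3) (5,2) (5,1) (5,0) (4,4) (3,4) (2,4) (4,5) (4,3) (3,2) (2,1) (1,0) [ray(0,1) blocked at (5,5); ray(-1,0) blocked at (2,4)]
Union (21 distinct): (0,0) (0,1) (0,3) (0,4) (0,5) (1,0) (1,2) (2,1) (2,2) (2,4) (3,2) (3,4) (4,2) (4,3) (4,4) (4,5) (5,0) (5,1) (5,2) (5,3) (5,5)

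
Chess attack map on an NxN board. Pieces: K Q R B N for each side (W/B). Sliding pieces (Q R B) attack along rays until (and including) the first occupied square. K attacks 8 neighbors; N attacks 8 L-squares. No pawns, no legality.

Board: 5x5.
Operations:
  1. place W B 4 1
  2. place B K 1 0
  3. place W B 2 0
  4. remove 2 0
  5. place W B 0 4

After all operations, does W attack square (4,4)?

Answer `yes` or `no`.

Answer: no

Derivation:
Op 1: place WB@(4,1)
Op 2: place BK@(1,0)
Op 3: place WB@(2,0)
Op 4: remove (2,0)
Op 5: place WB@(0,4)
Per-piece attacks for W:
  WB@(0,4): attacks (1,3) (2,2) (3,1) (4,0)
  WB@(4,1): attacks (3,2) (2,3) (1,4) (3,0)
W attacks (4,4): no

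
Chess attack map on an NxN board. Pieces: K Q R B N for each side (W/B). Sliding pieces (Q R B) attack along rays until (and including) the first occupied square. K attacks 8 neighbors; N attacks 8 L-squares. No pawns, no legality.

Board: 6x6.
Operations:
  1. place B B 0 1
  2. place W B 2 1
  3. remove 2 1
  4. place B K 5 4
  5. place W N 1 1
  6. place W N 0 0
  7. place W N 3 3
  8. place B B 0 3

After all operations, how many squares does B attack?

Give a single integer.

Answer: 13

Derivation:
Op 1: place BB@(0,1)
Op 2: place WB@(2,1)
Op 3: remove (2,1)
Op 4: place BK@(5,4)
Op 5: place WN@(1,1)
Op 6: place WN@(0,0)
Op 7: place WN@(3,3)
Op 8: place BB@(0,3)
Per-piece attacks for B:
  BB@(0,1): attacks (1,2) (2,3) (3,4) (4,5) (1,0)
  BB@(0,3): attacks (1,4) (2,5) (1,2) (2,1) (3,0)
  BK@(5,4): attacks (5,5) (5,3) (4,4) (4,5) (4,3)
Union (13 distinct): (1,0) (1,2) (1,4) (2,1) (2,3) (2,5) (3,0) (3,4) (4,3) (4,4) (4,5) (5,3) (5,5)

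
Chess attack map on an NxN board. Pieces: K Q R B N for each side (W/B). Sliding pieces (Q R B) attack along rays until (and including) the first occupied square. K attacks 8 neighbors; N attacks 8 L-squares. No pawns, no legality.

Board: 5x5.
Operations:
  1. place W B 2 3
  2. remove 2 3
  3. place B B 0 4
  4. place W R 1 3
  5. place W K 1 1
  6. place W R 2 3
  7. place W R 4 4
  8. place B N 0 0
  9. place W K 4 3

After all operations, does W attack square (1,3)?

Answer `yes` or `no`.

Answer: yes

Derivation:
Op 1: place WB@(2,3)
Op 2: remove (2,3)
Op 3: place BB@(0,4)
Op 4: place WR@(1,3)
Op 5: place WK@(1,1)
Op 6: place WR@(2,3)
Op 7: place WR@(4,4)
Op 8: place BN@(0,0)
Op 9: place WK@(4,3)
Per-piece attacks for W:
  WK@(1,1): attacks (1,2) (1,0) (2,1) (0,1) (2,2) (2,0) (0,2) (0,0)
  WR@(1,3): attacks (1,4) (1,2) (1,1) (2,3) (0,3) [ray(0,-1) blocked at (1,1); ray(1,0) blocked at (2,3)]
  WR@(2,3): attacks (2,4) (2,2) (2,1) (2,0) (3,3) (4,3) (1,3) [ray(1,0) blocked at (4,3); ray(-1,0) blocked at (1,3)]
  WK@(4,3): attacks (4,4) (4,2) (3,3) (3,4) (3,2)
  WR@(4,4): attacks (4,3) (3,4) (2,4) (1,4) (0,4) [ray(0,-1) blocked at (4,3); ray(-1,0) blocked at (0,4)]
W attacks (1,3): yes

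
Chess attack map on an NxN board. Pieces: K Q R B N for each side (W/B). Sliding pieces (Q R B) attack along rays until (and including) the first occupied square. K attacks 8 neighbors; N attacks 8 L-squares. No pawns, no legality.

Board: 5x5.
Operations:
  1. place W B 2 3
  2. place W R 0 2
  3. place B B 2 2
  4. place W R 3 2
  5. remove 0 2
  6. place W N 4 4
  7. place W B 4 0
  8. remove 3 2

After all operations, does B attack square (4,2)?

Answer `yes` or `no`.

Answer: no

Derivation:
Op 1: place WB@(2,3)
Op 2: place WR@(0,2)
Op 3: place BB@(2,2)
Op 4: place WR@(3,2)
Op 5: remove (0,2)
Op 6: place WN@(4,4)
Op 7: place WB@(4,0)
Op 8: remove (3,2)
Per-piece attacks for B:
  BB@(2,2): attacks (3,3) (4,4) (3,1) (4,0) (1,3) (0,4) (1,1) (0,0) [ray(1,1) blocked at (4,4); ray(1,-1) blocked at (4,0)]
B attacks (4,2): no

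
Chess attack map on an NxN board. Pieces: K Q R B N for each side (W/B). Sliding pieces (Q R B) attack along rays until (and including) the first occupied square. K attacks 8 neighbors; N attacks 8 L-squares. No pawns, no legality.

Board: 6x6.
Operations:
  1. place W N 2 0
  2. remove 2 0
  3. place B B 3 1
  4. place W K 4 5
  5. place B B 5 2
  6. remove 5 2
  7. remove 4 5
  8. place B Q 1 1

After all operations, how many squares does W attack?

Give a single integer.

Answer: 0

Derivation:
Op 1: place WN@(2,0)
Op 2: remove (2,0)
Op 3: place BB@(3,1)
Op 4: place WK@(4,5)
Op 5: place BB@(5,2)
Op 6: remove (5,2)
Op 7: remove (4,5)
Op 8: place BQ@(1,1)
Per-piece attacks for W:
Union (0 distinct): (none)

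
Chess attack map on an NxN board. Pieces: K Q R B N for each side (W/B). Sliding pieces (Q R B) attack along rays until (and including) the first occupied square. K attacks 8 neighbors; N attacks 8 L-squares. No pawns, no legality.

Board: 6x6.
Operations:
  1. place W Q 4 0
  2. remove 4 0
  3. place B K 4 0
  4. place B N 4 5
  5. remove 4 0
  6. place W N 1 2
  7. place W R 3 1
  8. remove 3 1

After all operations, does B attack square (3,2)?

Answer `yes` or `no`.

Op 1: place WQ@(4,0)
Op 2: remove (4,0)
Op 3: place BK@(4,0)
Op 4: place BN@(4,5)
Op 5: remove (4,0)
Op 6: place WN@(1,2)
Op 7: place WR@(3,1)
Op 8: remove (3,1)
Per-piece attacks for B:
  BN@(4,5): attacks (5,3) (3,3) (2,4)
B attacks (3,2): no

Answer: no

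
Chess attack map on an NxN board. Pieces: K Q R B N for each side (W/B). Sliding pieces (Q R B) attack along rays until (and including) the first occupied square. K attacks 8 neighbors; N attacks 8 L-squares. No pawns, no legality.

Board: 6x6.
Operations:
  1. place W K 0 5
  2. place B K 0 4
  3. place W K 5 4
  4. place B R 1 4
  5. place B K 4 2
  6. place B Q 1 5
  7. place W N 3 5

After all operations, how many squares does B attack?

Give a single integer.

Answer: 24

Derivation:
Op 1: place WK@(0,5)
Op 2: place BK@(0,4)
Op 3: place WK@(5,4)
Op 4: place BR@(1,4)
Op 5: place BK@(4,2)
Op 6: place BQ@(1,5)
Op 7: place WN@(3,5)
Per-piece attacks for B:
  BK@(0,4): attacks (0,5) (0,3) (1,4) (1,5) (1,3)
  BR@(1,4): attacks (1,5) (1,3) (1,2) (1,1) (1,0) (2,4) (3,4) (4,4) (5,4) (0,4) [ray(0,1) blocked at (1,5); ray(1,0) blocked at (5,4); ray(-1,0) blocked at (0,4)]
  BQ@(1,5): attacks (1,4) (2,5) (3,5) (0,5) (2,4) (3,3) (4,2) (0,4) [ray(0,-1) blocked at (1,4); ray(1,0) blocked at (3,5); ray(-1,0) blocked at (0,5); ray(1,-1) blocked at (4,2); ray(-1,-1) blocked at (0,4)]
  BK@(4,2): attacks (4,3) (4,1) (5,2) (3,2) (5,3) (5,1) (3,3) (3,1)
Union (24 distinct): (0,3) (0,4) (0,5) (1,0) (1,1) (1,2) (1,3) (1,4) (1,5) (2,4) (2,5) (3,1) (3,2) (3,3) (3,4) (3,5) (4,1) (4,2) (4,3) (4,4) (5,1) (5,2) (5,3) (5,4)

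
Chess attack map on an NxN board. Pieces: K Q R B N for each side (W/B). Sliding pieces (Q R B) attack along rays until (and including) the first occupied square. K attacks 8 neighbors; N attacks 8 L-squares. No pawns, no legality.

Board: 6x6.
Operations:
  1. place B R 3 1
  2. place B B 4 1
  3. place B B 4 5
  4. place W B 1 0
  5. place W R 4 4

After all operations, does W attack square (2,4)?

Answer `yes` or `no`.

Op 1: place BR@(3,1)
Op 2: place BB@(4,1)
Op 3: place BB@(4,5)
Op 4: place WB@(1,0)
Op 5: place WR@(4,4)
Per-piece attacks for W:
  WB@(1,0): attacks (2,1) (3,2) (4,3) (5,4) (0,1)
  WR@(4,4): attacks (4,5) (4,3) (4,2) (4,1) (5,4) (3,4) (2,4) (1,4) (0,4) [ray(0,1) blocked at (4,5); ray(0,-1) blocked at (4,1)]
W attacks (2,4): yes

Answer: yes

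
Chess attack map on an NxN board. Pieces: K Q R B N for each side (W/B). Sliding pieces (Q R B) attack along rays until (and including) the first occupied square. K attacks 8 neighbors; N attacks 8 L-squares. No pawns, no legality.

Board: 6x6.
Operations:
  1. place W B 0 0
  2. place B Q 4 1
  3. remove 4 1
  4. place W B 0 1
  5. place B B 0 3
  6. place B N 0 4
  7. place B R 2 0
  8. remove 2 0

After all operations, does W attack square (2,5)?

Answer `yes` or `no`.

Op 1: place WB@(0,0)
Op 2: place BQ@(4,1)
Op 3: remove (4,1)
Op 4: place WB@(0,1)
Op 5: place BB@(0,3)
Op 6: place BN@(0,4)
Op 7: place BR@(2,0)
Op 8: remove (2,0)
Per-piece attacks for W:
  WB@(0,0): attacks (1,1) (2,2) (3,3) (4,4) (5,5)
  WB@(0,1): attacks (1,2) (2,3) (3,4) (4,5) (1,0)
W attacks (2,5): no

Answer: no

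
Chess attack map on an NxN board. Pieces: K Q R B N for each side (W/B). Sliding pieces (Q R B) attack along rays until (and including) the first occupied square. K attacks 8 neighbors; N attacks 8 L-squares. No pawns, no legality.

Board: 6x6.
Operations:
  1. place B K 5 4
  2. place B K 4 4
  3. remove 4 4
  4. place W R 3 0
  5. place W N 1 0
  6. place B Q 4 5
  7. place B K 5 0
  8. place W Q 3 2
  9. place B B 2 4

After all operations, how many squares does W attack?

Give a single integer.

Op 1: place BK@(5,4)
Op 2: place BK@(4,4)
Op 3: remove (4,4)
Op 4: place WR@(3,0)
Op 5: place WN@(1,0)
Op 6: place BQ@(4,5)
Op 7: place BK@(5,0)
Op 8: place WQ@(3,2)
Op 9: place BB@(2,4)
Per-piece attacks for W:
  WN@(1,0): attacks (2,2) (3,1) (0,2)
  WR@(3,0): attacks (3,1) (3,2) (4,0) (5,0) (2,0) (1,0) [ray(0,1) blocked at (3,2); ray(1,0) blocked at (5,0); ray(-1,0) blocked at (1,0)]
  WQ@(3,2): attacks (3,3) (3,4) (3,5) (3,1) (3,0) (4,2) (5,2) (2,2) (1,2) (0,2) (4,3) (5,4) (4,1) (5,0) (2,3) (1,4) (0,5) (2,1) (1,0) [ray(0,-1) blocked at (3,0); ray(1,1) blocked at (5,4); ray(1,-1) blocked at (5,0); ray(-1,-1) blocked at (1,0)]
Union (22 distinct): (0,2) (0,5) (1,0) (1,2) (1,4) (2,0) (2,1) (2,2) (2,3) (3,0) (3,1) (3,2) (3,3) (3,4) (3,5) (4,0) (4,1) (4,2) (4,3) (5,0) (5,2) (5,4)

Answer: 22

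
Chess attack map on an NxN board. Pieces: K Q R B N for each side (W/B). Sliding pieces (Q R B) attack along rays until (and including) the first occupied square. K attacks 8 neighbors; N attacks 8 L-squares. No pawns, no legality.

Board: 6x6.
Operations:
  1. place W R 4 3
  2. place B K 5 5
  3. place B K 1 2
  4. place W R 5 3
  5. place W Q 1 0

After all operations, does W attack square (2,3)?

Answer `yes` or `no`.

Answer: yes

Derivation:
Op 1: place WR@(4,3)
Op 2: place BK@(5,5)
Op 3: place BK@(1,2)
Op 4: place WR@(5,3)
Op 5: place WQ@(1,0)
Per-piece attacks for W:
  WQ@(1,0): attacks (1,1) (1,2) (2,0) (3,0) (4,0) (5,0) (0,0) (2,1) (3,2) (4,3) (0,1) [ray(0,1) blocked at (1,2); ray(1,1) blocked at (4,3)]
  WR@(4,3): attacks (4,4) (4,5) (4,2) (4,1) (4,0) (5,3) (3,3) (2,3) (1,3) (0,3) [ray(1,0) blocked at (5,3)]
  WR@(5,3): attacks (5,4) (5,5) (5,2) (5,1) (5,0) (4,3) [ray(0,1) blocked at (5,5); ray(-1,0) blocked at (4,3)]
W attacks (2,3): yes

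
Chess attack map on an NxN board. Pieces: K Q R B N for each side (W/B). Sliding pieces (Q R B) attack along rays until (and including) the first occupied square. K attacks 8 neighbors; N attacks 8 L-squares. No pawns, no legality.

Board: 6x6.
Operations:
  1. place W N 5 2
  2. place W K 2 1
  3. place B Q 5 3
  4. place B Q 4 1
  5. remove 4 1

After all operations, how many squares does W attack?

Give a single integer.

Op 1: place WN@(5,2)
Op 2: place WK@(2,1)
Op 3: place BQ@(5,3)
Op 4: place BQ@(4,1)
Op 5: remove (4,1)
Per-piece attacks for W:
  WK@(2,1): attacks (2,2) (2,0) (3,1) (1,1) (3,2) (3,0) (1,2) (1,0)
  WN@(5,2): attacks (4,4) (3,3) (4,0) (3,1)
Union (11 distinct): (1,0) (1,1) (1,2) (2,0) (2,2) (3,0) (3,1) (3,2) (3,3) (4,0) (4,4)

Answer: 11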